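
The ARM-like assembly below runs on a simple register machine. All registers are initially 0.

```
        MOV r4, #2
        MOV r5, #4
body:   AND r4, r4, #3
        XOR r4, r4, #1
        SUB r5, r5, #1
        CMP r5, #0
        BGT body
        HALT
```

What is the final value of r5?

after MOV r4, #2: r4=2
after MOV r5, #4: r5=4
after AND r4, r4, #3: r4=2&3=2
after XOR r4, r4, #1: r4=2^1=3
after SUB r5, r5, #1: r5=4-1=3
CMP r5, #0  (cmp 3,0)
BGT body: taken
after AND r4, r4, #3: r4=3&3=3
after XOR r4, r4, #1: r4=3^1=2
after SUB r5, r5, #1: r5=3-1=2
CMP r5, #0  (cmp 2,0)
BGT body: taken
after AND r4, r4, #3: r4=2&3=2
after XOR r4, r4, #1: r4=2^1=3
after SUB r5, r5, #1: r5=2-1=1
CMP r5, #0  (cmp 1,0)
BGT body: taken
after AND r4, r4, #3: r4=3&3=3
after XOR r4, r4, #1: r4=3^1=2
after SUB r5, r5, #1: r5=1-1=0
CMP r5, #0  (cmp 0,0)
BGT body: not taken
halt.

0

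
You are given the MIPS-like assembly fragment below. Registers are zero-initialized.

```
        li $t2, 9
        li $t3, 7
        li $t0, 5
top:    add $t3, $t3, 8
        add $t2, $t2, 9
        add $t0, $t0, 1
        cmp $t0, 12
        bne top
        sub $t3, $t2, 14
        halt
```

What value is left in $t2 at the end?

$t2=9
$t3=7
$t0=5
$t3=7+8=15
$t2=9+9=18
$t0=5+1=6
cmp $t0, 12  (cmp 6,12)
bne top: taken
$t3=15+8=23
$t2=18+9=27
$t0=6+1=7
cmp $t0, 12  (cmp 7,12)
bne top: taken
$t3=23+8=31
$t2=27+9=36
$t0=7+1=8
cmp $t0, 12  (cmp 8,12)
bne top: taken
$t3=31+8=39
$t2=36+9=45
$t0=8+1=9
cmp $t0, 12  (cmp 9,12)
bne top: taken
$t3=39+8=47
$t2=45+9=54
$t0=9+1=10
cmp $t0, 12  (cmp 10,12)
bne top: taken
$t3=47+8=55
$t2=54+9=63
$t0=10+1=11
cmp $t0, 12  (cmp 11,12)
bne top: taken
$t3=55+8=63
$t2=63+9=72
$t0=11+1=12
cmp $t0, 12  (cmp 12,12)
bne top: not taken
$t3=72-14=58
halt.

72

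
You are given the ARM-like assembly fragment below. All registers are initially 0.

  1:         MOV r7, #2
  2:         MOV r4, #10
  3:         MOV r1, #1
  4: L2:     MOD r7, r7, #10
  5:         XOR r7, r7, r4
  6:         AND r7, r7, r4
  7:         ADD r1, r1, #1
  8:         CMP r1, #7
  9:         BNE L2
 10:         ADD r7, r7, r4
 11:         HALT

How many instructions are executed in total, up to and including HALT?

41

r7=2
r4=10
r1=1
r7=2%10=2
r7=2^10=8
r7=8&10=8
r1=1+1=2
CMP r1, #7  (cmp 2,7)
BNE L2: taken
r7=8%10=8
r7=8^10=2
r7=2&10=2
r1=2+1=3
CMP r1, #7  (cmp 3,7)
BNE L2: taken
r7=2%10=2
r7=2^10=8
r7=8&10=8
r1=3+1=4
CMP r1, #7  (cmp 4,7)
BNE L2: taken
r7=8%10=8
r7=8^10=2
r7=2&10=2
r1=4+1=5
CMP r1, #7  (cmp 5,7)
BNE L2: taken
r7=2%10=2
r7=2^10=8
r7=8&10=8
r1=5+1=6
CMP r1, #7  (cmp 6,7)
BNE L2: taken
r7=8%10=8
r7=8^10=2
r7=2&10=2
r1=6+1=7
CMP r1, #7  (cmp 7,7)
BNE L2: not taken
r7=2+10=12
halt.
Total executed instructions: 41.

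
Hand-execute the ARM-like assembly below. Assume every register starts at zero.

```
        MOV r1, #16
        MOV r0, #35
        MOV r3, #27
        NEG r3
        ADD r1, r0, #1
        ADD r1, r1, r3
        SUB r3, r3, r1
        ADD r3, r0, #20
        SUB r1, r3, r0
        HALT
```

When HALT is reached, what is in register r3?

MOV r1, #16 → r1=16
MOV r0, #35 → r0=35
MOV r3, #27 → r3=27
NEG r3 → r3=-(27)=-27
ADD r1, r0, #1 → r1=35+1=36
ADD r1, r1, r3 → r1=36+(-27)=9
SUB r3, r3, r1 → r3=(-27)-9=-36
ADD r3, r0, #20 → r3=35+20=55
SUB r1, r3, r0 → r1=55-35=20
halt.

55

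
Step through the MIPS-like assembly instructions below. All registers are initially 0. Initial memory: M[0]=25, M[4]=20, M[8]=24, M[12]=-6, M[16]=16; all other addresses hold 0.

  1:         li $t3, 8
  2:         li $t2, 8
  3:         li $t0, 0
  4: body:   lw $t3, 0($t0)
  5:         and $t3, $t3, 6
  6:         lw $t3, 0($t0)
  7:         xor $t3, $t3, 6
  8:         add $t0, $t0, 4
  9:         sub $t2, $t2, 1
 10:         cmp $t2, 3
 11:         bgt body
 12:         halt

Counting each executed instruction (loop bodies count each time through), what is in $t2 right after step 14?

$t3=8
$t2=8
$t0=0
$t3=M[0]=25
$t3=25&6=0
$t3=M[0]=25
$t3=25^6=31
$t0=0+4=4
$t2=8-1=7
cmp $t2, 3  (cmp 7,3)
bgt body: taken
$t3=M[4]=20
$t3=20&6=4
$t3=M[4]=20
After step 14: $t2 = 7.

7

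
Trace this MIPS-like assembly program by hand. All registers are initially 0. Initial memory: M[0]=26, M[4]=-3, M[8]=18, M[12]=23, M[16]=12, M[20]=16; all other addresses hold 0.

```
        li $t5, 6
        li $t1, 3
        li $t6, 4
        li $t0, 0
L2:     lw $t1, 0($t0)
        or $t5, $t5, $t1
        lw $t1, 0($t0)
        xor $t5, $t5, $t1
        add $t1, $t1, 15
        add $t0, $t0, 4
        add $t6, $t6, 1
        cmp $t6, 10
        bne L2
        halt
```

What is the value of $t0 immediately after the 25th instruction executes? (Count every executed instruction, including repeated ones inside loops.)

8

li $t5, 6 → $t5=6
li $t1, 3 → $t1=3
li $t6, 4 → $t6=4
li $t0, 0 → $t0=0
lw $t1, 0($t0) → $t1=M[0]=26
or $t5, $t5, $t1 → $t5=6|26=30
lw $t1, 0($t0) → $t1=M[0]=26
xor $t5, $t5, $t1 → $t5=30^26=4
add $t1, $t1, 15 → $t1=26+15=41
add $t0, $t0, 4 → $t0=0+4=4
add $t6, $t6, 1 → $t6=4+1=5
cmp $t6, 10  (cmp 5,10)
bne L2: taken
lw $t1, 0($t0) → $t1=M[4]=-3
or $t5, $t5, $t1 → $t5=4|(-3)=-3
lw $t1, 0($t0) → $t1=M[4]=-3
xor $t5, $t5, $t1 → $t5=(-3)^(-3)=0
add $t1, $t1, 15 → $t1=(-3)+15=12
add $t0, $t0, 4 → $t0=4+4=8
add $t6, $t6, 1 → $t6=5+1=6
cmp $t6, 10  (cmp 6,10)
bne L2: taken
lw $t1, 0($t0) → $t1=M[8]=18
or $t5, $t5, $t1 → $t5=0|18=18
lw $t1, 0($t0) → $t1=M[8]=18
After step 25: $t0 = 8.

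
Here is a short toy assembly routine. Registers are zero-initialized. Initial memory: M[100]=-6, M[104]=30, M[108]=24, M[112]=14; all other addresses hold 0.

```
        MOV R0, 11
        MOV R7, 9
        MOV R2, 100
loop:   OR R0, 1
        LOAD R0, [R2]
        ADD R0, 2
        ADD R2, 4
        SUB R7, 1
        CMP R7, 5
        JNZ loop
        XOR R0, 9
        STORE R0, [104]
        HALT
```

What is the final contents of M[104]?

25

after MOV R0, 11: R0=11
after MOV R7, 9: R7=9
after MOV R2, 100: R2=100
after OR R0, 1: R0=11|1=11
after LOAD R0, [R2]: R0=M[100]=-6
after ADD R0, 2: R0=(-6)+2=-4
after ADD R2, 4: R2=100+4=104
after SUB R7, 1: R7=9-1=8
CMP R7, 5  (cmp 8,5)
JNZ loop: taken
after OR R0, 1: R0=(-4)|1=-3
after LOAD R0, [R2]: R0=M[104]=30
after ADD R0, 2: R0=30+2=32
after ADD R2, 4: R2=104+4=108
after SUB R7, 1: R7=8-1=7
CMP R7, 5  (cmp 7,5)
JNZ loop: taken
after OR R0, 1: R0=32|1=33
after LOAD R0, [R2]: R0=M[108]=24
after ADD R0, 2: R0=24+2=26
after ADD R2, 4: R2=108+4=112
after SUB R7, 1: R7=7-1=6
CMP R7, 5  (cmp 6,5)
JNZ loop: taken
after OR R0, 1: R0=26|1=27
after LOAD R0, [R2]: R0=M[112]=14
after ADD R0, 2: R0=14+2=16
after ADD R2, 4: R2=112+4=116
after SUB R7, 1: R7=6-1=5
CMP R7, 5  (cmp 5,5)
JNZ loop: not taken
after XOR R0, 9: R0=16^9=25
STORE R0, [104] → M[104]=25
halt.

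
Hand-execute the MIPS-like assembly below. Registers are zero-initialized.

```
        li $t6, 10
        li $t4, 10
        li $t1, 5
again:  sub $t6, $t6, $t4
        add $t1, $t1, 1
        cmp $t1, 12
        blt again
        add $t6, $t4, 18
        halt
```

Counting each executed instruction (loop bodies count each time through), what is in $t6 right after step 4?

li $t6, 10 → $t6=10
li $t4, 10 → $t4=10
li $t1, 5 → $t1=5
sub $t6, $t6, $t4 → $t6=10-10=0
After step 4: $t6 = 0.

0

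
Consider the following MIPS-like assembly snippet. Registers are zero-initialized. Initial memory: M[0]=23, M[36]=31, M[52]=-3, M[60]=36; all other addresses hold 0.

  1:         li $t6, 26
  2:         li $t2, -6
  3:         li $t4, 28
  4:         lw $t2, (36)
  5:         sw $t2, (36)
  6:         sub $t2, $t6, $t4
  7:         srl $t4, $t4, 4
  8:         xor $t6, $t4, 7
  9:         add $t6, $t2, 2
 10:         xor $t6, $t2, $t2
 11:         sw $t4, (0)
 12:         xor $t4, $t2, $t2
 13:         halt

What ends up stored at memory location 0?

after li $t6, 26: $t6=26
after li $t2, -6: $t2=-6
after li $t4, 28: $t4=28
after lw $t2, (36): $t2=M[36]=31
sw $t2, (36) → M[36]=31
after sub $t2, $t6, $t4: $t2=26-28=-2
after srl $t4, $t4, 4: $t4=28>>4=1
after xor $t6, $t4, 7: $t6=1^7=6
after add $t6, $t2, 2: $t6=(-2)+2=0
after xor $t6, $t2, $t2: $t6=(-2)^(-2)=0
sw $t4, (0) → M[0]=1
after xor $t4, $t2, $t2: $t4=(-2)^(-2)=0
halt.

1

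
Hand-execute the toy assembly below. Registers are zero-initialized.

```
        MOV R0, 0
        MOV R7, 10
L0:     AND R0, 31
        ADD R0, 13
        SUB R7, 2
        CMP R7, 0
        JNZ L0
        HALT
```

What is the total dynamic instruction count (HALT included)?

after MOV R0, 0: R0=0
after MOV R7, 10: R7=10
after AND R0, 31: R0=0&31=0
after ADD R0, 13: R0=0+13=13
after SUB R7, 2: R7=10-2=8
CMP R7, 0  (cmp 8,0)
JNZ L0: taken
after AND R0, 31: R0=13&31=13
after ADD R0, 13: R0=13+13=26
after SUB R7, 2: R7=8-2=6
CMP R7, 0  (cmp 6,0)
JNZ L0: taken
after AND R0, 31: R0=26&31=26
after ADD R0, 13: R0=26+13=39
after SUB R7, 2: R7=6-2=4
CMP R7, 0  (cmp 4,0)
JNZ L0: taken
after AND R0, 31: R0=39&31=7
after ADD R0, 13: R0=7+13=20
after SUB R7, 2: R7=4-2=2
CMP R7, 0  (cmp 2,0)
JNZ L0: taken
after AND R0, 31: R0=20&31=20
after ADD R0, 13: R0=20+13=33
after SUB R7, 2: R7=2-2=0
CMP R7, 0  (cmp 0,0)
JNZ L0: not taken
halt.
Total executed instructions: 28.

28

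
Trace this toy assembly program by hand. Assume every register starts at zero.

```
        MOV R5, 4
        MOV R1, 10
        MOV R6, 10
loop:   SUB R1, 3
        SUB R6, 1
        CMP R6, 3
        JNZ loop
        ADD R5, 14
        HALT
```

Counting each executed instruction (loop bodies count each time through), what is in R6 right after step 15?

7

R5=4
R1=10
R6=10
R1=10-3=7
R6=10-1=9
CMP R6, 3  (cmp 9,3)
JNZ loop: taken
R1=7-3=4
R6=9-1=8
CMP R6, 3  (cmp 8,3)
JNZ loop: taken
R1=4-3=1
R6=8-1=7
CMP R6, 3  (cmp 7,3)
JNZ loop: taken
After step 15: R6 = 7.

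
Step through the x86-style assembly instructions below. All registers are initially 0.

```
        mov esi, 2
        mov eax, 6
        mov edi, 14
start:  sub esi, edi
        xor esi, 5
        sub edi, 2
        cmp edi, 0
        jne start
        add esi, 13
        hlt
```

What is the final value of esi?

-36

mov esi, 2 → esi=2
mov eax, 6 → eax=6
mov edi, 14 → edi=14
sub esi, edi → esi=2-14=-12
xor esi, 5 → esi=(-12)^5=-15
sub edi, 2 → edi=14-2=12
cmp edi, 0  (cmp 12,0)
jne start: taken
sub esi, edi → esi=(-15)-12=-27
xor esi, 5 → esi=(-27)^5=-32
sub edi, 2 → edi=12-2=10
cmp edi, 0  (cmp 10,0)
jne start: taken
sub esi, edi → esi=(-32)-10=-42
xor esi, 5 → esi=(-42)^5=-45
sub edi, 2 → edi=10-2=8
cmp edi, 0  (cmp 8,0)
jne start: taken
sub esi, edi → esi=(-45)-8=-53
xor esi, 5 → esi=(-53)^5=-50
sub edi, 2 → edi=8-2=6
cmp edi, 0  (cmp 6,0)
jne start: taken
sub esi, edi → esi=(-50)-6=-56
xor esi, 5 → esi=(-56)^5=-51
sub edi, 2 → edi=6-2=4
cmp edi, 0  (cmp 4,0)
jne start: taken
sub esi, edi → esi=(-51)-4=-55
xor esi, 5 → esi=(-55)^5=-52
sub edi, 2 → edi=4-2=2
cmp edi, 0  (cmp 2,0)
jne start: taken
sub esi, edi → esi=(-52)-2=-54
xor esi, 5 → esi=(-54)^5=-49
sub edi, 2 → edi=2-2=0
cmp edi, 0  (cmp 0,0)
jne start: not taken
add esi, 13 → esi=(-49)+13=-36
halt.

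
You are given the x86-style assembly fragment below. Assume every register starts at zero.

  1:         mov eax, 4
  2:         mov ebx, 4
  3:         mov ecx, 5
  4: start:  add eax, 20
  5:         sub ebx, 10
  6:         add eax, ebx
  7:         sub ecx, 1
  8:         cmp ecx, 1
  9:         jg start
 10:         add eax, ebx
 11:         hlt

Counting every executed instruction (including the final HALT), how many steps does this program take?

29

eax=4
ebx=4
ecx=5
eax=4+20=24
ebx=4-10=-6
eax=24+(-6)=18
ecx=5-1=4
cmp ecx, 1  (cmp 4,1)
jg start: taken
eax=18+20=38
ebx=(-6)-10=-16
eax=38+(-16)=22
ecx=4-1=3
cmp ecx, 1  (cmp 3,1)
jg start: taken
eax=22+20=42
ebx=(-16)-10=-26
eax=42+(-26)=16
ecx=3-1=2
cmp ecx, 1  (cmp 2,1)
jg start: taken
eax=16+20=36
ebx=(-26)-10=-36
eax=36+(-36)=0
ecx=2-1=1
cmp ecx, 1  (cmp 1,1)
jg start: not taken
eax=0+(-36)=-36
halt.
Total executed instructions: 29.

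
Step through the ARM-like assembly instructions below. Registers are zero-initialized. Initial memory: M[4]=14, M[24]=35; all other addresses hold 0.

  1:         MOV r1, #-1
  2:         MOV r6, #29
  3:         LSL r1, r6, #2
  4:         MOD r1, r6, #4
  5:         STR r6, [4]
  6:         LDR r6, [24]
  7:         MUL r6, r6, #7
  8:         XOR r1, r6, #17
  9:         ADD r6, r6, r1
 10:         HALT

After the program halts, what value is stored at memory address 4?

29

after MOV r1, #-1: r1=-1
after MOV r6, #29: r6=29
after LSL r1, r6, #2: r1=29<<2=116
after MOD r1, r6, #4: r1=29%4=1
STR r6, [4] → M[4]=29
after LDR r6, [24]: r6=M[24]=35
after MUL r6, r6, #7: r6=35*7=245
after XOR r1, r6, #17: r1=245^17=228
after ADD r6, r6, r1: r6=245+228=473
halt.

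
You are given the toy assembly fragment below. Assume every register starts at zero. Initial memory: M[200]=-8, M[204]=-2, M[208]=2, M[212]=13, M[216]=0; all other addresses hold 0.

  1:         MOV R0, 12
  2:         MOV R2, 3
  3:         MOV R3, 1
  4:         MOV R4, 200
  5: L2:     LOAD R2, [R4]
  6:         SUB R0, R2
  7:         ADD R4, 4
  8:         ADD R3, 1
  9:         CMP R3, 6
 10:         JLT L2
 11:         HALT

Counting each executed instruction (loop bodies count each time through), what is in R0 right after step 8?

20

R0=12
R2=3
R3=1
R4=200
R2=M[200]=-8
R0=12-(-8)=20
R4=200+4=204
R3=1+1=2
After step 8: R0 = 20.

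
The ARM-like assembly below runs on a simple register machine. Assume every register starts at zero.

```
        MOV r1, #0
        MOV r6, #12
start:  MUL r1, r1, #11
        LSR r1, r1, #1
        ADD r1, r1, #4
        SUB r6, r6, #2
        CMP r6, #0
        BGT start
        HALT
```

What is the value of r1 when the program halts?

24589

r1=0
r6=12
r1=0*11=0
r1=0>>1=0
r1=0+4=4
r6=12-2=10
CMP r6, #0  (cmp 10,0)
BGT start: taken
r1=4*11=44
r1=44>>1=22
r1=22+4=26
r6=10-2=8
CMP r6, #0  (cmp 8,0)
BGT start: taken
r1=26*11=286
r1=286>>1=143
r1=143+4=147
r6=8-2=6
CMP r6, #0  (cmp 6,0)
BGT start: taken
r1=147*11=1617
r1=1617>>1=808
r1=808+4=812
r6=6-2=4
CMP r6, #0  (cmp 4,0)
BGT start: taken
r1=812*11=8932
r1=8932>>1=4466
r1=4466+4=4470
r6=4-2=2
CMP r6, #0  (cmp 2,0)
BGT start: taken
r1=4470*11=49170
r1=49170>>1=24585
r1=24585+4=24589
r6=2-2=0
CMP r6, #0  (cmp 0,0)
BGT start: not taken
halt.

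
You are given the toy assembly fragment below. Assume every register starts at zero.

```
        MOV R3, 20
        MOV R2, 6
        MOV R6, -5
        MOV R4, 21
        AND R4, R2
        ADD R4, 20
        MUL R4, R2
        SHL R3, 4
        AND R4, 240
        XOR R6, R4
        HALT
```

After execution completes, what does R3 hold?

320

MOV R3, 20 → R3=20
MOV R2, 6 → R2=6
MOV R6, -5 → R6=-5
MOV R4, 21 → R4=21
AND R4, R2 → R4=21&6=4
ADD R4, 20 → R4=4+20=24
MUL R4, R2 → R4=24*6=144
SHL R3, 4 → R3=20<<4=320
AND R4, 240 → R4=144&240=144
XOR R6, R4 → R6=(-5)^144=-149
halt.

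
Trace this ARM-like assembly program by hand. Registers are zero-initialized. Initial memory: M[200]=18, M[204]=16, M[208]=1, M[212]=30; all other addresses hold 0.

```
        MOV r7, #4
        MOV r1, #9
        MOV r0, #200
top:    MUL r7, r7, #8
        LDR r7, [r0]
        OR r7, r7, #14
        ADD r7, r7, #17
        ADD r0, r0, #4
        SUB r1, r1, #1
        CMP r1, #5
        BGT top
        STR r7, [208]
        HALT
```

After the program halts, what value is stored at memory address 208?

MOV r7, #4 → r7=4
MOV r1, #9 → r1=9
MOV r0, #200 → r0=200
MUL r7, r7, #8 → r7=4*8=32
LDR r7, [r0] → r7=M[200]=18
OR r7, r7, #14 → r7=18|14=30
ADD r7, r7, #17 → r7=30+17=47
ADD r0, r0, #4 → r0=200+4=204
SUB r1, r1, #1 → r1=9-1=8
CMP r1, #5  (cmp 8,5)
BGT top: taken
MUL r7, r7, #8 → r7=47*8=376
LDR r7, [r0] → r7=M[204]=16
OR r7, r7, #14 → r7=16|14=30
ADD r7, r7, #17 → r7=30+17=47
ADD r0, r0, #4 → r0=204+4=208
SUB r1, r1, #1 → r1=8-1=7
CMP r1, #5  (cmp 7,5)
BGT top: taken
MUL r7, r7, #8 → r7=47*8=376
LDR r7, [r0] → r7=M[208]=1
OR r7, r7, #14 → r7=1|14=15
ADD r7, r7, #17 → r7=15+17=32
ADD r0, r0, #4 → r0=208+4=212
SUB r1, r1, #1 → r1=7-1=6
CMP r1, #5  (cmp 6,5)
BGT top: taken
MUL r7, r7, #8 → r7=32*8=256
LDR r7, [r0] → r7=M[212]=30
OR r7, r7, #14 → r7=30|14=30
ADD r7, r7, #17 → r7=30+17=47
ADD r0, r0, #4 → r0=212+4=216
SUB r1, r1, #1 → r1=6-1=5
CMP r1, #5  (cmp 5,5)
BGT top: not taken
STR r7, [208] → M[208]=47
halt.

47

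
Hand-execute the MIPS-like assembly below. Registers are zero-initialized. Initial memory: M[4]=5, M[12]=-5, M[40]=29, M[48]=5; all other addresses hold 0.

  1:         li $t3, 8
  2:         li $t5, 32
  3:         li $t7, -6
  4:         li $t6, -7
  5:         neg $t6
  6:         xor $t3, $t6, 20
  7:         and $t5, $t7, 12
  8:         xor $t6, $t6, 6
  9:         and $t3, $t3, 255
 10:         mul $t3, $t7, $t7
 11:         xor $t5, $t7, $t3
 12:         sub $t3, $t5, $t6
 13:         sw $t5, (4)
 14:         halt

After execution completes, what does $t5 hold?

-34

$t3=8
$t5=32
$t7=-6
$t6=-7
$t6=-(-7)=7
$t3=7^20=19
$t5=(-6)&12=8
$t6=7^6=1
$t3=19&255=19
$t3=(-6)*(-6)=36
$t5=(-6)^36=-34
$t3=(-34)-1=-35
sw $t5, (4) → M[4]=-34
halt.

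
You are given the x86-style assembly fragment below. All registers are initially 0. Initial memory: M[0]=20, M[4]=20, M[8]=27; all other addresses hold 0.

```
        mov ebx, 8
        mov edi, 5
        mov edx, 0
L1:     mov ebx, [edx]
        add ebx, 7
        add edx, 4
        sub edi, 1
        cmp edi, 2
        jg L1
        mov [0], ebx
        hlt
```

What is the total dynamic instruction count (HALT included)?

23

ebx=8
edi=5
edx=0
ebx=M[0]=20
ebx=20+7=27
edx=0+4=4
edi=5-1=4
cmp edi, 2  (cmp 4,2)
jg L1: taken
ebx=M[4]=20
ebx=20+7=27
edx=4+4=8
edi=4-1=3
cmp edi, 2  (cmp 3,2)
jg L1: taken
ebx=M[8]=27
ebx=27+7=34
edx=8+4=12
edi=3-1=2
cmp edi, 2  (cmp 2,2)
jg L1: not taken
mov [0], ebx → M[0]=34
halt.
Total executed instructions: 23.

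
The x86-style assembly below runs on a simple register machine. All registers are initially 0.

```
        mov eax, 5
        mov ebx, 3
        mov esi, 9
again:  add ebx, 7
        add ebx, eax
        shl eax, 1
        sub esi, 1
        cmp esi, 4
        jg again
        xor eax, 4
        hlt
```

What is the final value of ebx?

193

mov eax, 5 → eax=5
mov ebx, 3 → ebx=3
mov esi, 9 → esi=9
add ebx, 7 → ebx=3+7=10
add ebx, eax → ebx=10+5=15
shl eax, 1 → eax=5<<1=10
sub esi, 1 → esi=9-1=8
cmp esi, 4  (cmp 8,4)
jg again: taken
add ebx, 7 → ebx=15+7=22
add ebx, eax → ebx=22+10=32
shl eax, 1 → eax=10<<1=20
sub esi, 1 → esi=8-1=7
cmp esi, 4  (cmp 7,4)
jg again: taken
add ebx, 7 → ebx=32+7=39
add ebx, eax → ebx=39+20=59
shl eax, 1 → eax=20<<1=40
sub esi, 1 → esi=7-1=6
cmp esi, 4  (cmp 6,4)
jg again: taken
add ebx, 7 → ebx=59+7=66
add ebx, eax → ebx=66+40=106
shl eax, 1 → eax=40<<1=80
sub esi, 1 → esi=6-1=5
cmp esi, 4  (cmp 5,4)
jg again: taken
add ebx, 7 → ebx=106+7=113
add ebx, eax → ebx=113+80=193
shl eax, 1 → eax=80<<1=160
sub esi, 1 → esi=5-1=4
cmp esi, 4  (cmp 4,4)
jg again: not taken
xor eax, 4 → eax=160^4=164
halt.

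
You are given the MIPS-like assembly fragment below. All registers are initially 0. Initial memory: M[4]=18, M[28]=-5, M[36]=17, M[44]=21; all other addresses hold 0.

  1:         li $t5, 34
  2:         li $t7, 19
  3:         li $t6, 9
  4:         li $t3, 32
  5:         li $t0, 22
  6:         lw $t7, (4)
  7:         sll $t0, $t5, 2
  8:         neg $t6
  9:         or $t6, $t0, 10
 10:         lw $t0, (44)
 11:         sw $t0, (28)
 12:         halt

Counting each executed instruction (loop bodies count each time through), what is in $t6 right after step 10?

after li $t5, 34: $t5=34
after li $t7, 19: $t7=19
after li $t6, 9: $t6=9
after li $t3, 32: $t3=32
after li $t0, 22: $t0=22
after lw $t7, (4): $t7=M[4]=18
after sll $t0, $t5, 2: $t0=34<<2=136
after neg $t6: $t6=-(9)=-9
after or $t6, $t0, 10: $t6=136|10=138
after lw $t0, (44): $t0=M[44]=21
After step 10: $t6 = 138.

138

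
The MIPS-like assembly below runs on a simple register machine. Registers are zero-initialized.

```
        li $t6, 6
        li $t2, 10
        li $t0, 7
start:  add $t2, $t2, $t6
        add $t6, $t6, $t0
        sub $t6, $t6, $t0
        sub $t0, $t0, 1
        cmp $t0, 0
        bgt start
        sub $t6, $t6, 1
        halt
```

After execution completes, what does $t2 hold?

52

after li $t6, 6: $t6=6
after li $t2, 10: $t2=10
after li $t0, 7: $t0=7
after add $t2, $t2, $t6: $t2=10+6=16
after add $t6, $t6, $t0: $t6=6+7=13
after sub $t6, $t6, $t0: $t6=13-7=6
after sub $t0, $t0, 1: $t0=7-1=6
cmp $t0, 0  (cmp 6,0)
bgt start: taken
after add $t2, $t2, $t6: $t2=16+6=22
after add $t6, $t6, $t0: $t6=6+6=12
after sub $t6, $t6, $t0: $t6=12-6=6
after sub $t0, $t0, 1: $t0=6-1=5
cmp $t0, 0  (cmp 5,0)
bgt start: taken
after add $t2, $t2, $t6: $t2=22+6=28
after add $t6, $t6, $t0: $t6=6+5=11
after sub $t6, $t6, $t0: $t6=11-5=6
after sub $t0, $t0, 1: $t0=5-1=4
cmp $t0, 0  (cmp 4,0)
bgt start: taken
after add $t2, $t2, $t6: $t2=28+6=34
after add $t6, $t6, $t0: $t6=6+4=10
after sub $t6, $t6, $t0: $t6=10-4=6
after sub $t0, $t0, 1: $t0=4-1=3
cmp $t0, 0  (cmp 3,0)
bgt start: taken
after add $t2, $t2, $t6: $t2=34+6=40
after add $t6, $t6, $t0: $t6=6+3=9
after sub $t6, $t6, $t0: $t6=9-3=6
after sub $t0, $t0, 1: $t0=3-1=2
cmp $t0, 0  (cmp 2,0)
bgt start: taken
after add $t2, $t2, $t6: $t2=40+6=46
after add $t6, $t6, $t0: $t6=6+2=8
after sub $t6, $t6, $t0: $t6=8-2=6
after sub $t0, $t0, 1: $t0=2-1=1
cmp $t0, 0  (cmp 1,0)
bgt start: taken
after add $t2, $t2, $t6: $t2=46+6=52
after add $t6, $t6, $t0: $t6=6+1=7
after sub $t6, $t6, $t0: $t6=7-1=6
after sub $t0, $t0, 1: $t0=1-1=0
cmp $t0, 0  (cmp 0,0)
bgt start: not taken
after sub $t6, $t6, 1: $t6=6-1=5
halt.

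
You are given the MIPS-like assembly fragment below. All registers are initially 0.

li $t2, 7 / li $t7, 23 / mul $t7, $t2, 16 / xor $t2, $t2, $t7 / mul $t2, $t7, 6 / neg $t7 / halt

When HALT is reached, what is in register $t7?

-112

li $t2, 7 → $t2=7
li $t7, 23 → $t7=23
mul $t7, $t2, 16 → $t7=7*16=112
xor $t2, $t2, $t7 → $t2=7^112=119
mul $t2, $t7, 6 → $t2=112*6=672
neg $t7 → $t7=-(112)=-112
halt.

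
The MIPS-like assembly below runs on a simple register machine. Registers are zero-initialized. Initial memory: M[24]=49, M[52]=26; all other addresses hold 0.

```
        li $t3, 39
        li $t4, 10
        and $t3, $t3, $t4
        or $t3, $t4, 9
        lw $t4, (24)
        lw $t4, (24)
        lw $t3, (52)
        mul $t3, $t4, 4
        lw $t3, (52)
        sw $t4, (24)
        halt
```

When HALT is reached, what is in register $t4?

$t3=39
$t4=10
$t3=39&10=2
$t3=10|9=11
$t4=M[24]=49
$t4=M[24]=49
$t3=M[52]=26
$t3=49*4=196
$t3=M[52]=26
sw $t4, (24) → M[24]=49
halt.

49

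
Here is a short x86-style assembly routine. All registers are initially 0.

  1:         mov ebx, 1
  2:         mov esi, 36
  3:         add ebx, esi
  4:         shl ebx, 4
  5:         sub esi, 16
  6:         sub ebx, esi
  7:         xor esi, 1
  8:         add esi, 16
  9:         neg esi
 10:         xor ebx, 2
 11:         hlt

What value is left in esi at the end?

-37

after mov ebx, 1: ebx=1
after mov esi, 36: esi=36
after add ebx, esi: ebx=1+36=37
after shl ebx, 4: ebx=37<<4=592
after sub esi, 16: esi=36-16=20
after sub ebx, esi: ebx=592-20=572
after xor esi, 1: esi=20^1=21
after add esi, 16: esi=21+16=37
after neg esi: esi=-(37)=-37
after xor ebx, 2: ebx=572^2=574
halt.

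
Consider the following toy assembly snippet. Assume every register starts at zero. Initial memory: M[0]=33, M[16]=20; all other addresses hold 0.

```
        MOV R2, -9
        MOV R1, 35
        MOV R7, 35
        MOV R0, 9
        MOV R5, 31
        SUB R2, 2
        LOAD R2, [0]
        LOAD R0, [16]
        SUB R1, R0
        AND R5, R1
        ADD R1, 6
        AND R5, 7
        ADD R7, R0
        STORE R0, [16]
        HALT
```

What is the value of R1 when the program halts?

21

after MOV R2, -9: R2=-9
after MOV R1, 35: R1=35
after MOV R7, 35: R7=35
after MOV R0, 9: R0=9
after MOV R5, 31: R5=31
after SUB R2, 2: R2=(-9)-2=-11
after LOAD R2, [0]: R2=M[0]=33
after LOAD R0, [16]: R0=M[16]=20
after SUB R1, R0: R1=35-20=15
after AND R5, R1: R5=31&15=15
after ADD R1, 6: R1=15+6=21
after AND R5, 7: R5=15&7=7
after ADD R7, R0: R7=35+20=55
STORE R0, [16] → M[16]=20
halt.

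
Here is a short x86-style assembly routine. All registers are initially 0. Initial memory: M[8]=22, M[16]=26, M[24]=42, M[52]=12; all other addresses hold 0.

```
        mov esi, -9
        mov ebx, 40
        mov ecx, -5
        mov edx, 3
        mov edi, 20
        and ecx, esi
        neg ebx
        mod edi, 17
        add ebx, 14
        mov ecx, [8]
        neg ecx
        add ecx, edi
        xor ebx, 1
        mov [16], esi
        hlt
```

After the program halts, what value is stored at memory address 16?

-9

esi=-9
ebx=40
ecx=-5
edx=3
edi=20
ecx=(-5)&(-9)=-13
ebx=-(40)=-40
edi=20%17=3
ebx=(-40)+14=-26
ecx=M[8]=22
ecx=-(22)=-22
ecx=(-22)+3=-19
ebx=(-26)^1=-25
mov [16], esi → M[16]=-9
halt.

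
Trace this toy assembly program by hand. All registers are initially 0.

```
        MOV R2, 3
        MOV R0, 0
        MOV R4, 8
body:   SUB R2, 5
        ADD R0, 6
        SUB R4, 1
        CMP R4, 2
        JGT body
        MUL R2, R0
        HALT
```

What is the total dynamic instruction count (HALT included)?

35

MOV R2, 3 → R2=3
MOV R0, 0 → R0=0
MOV R4, 8 → R4=8
SUB R2, 5 → R2=3-5=-2
ADD R0, 6 → R0=0+6=6
SUB R4, 1 → R4=8-1=7
CMP R4, 2  (cmp 7,2)
JGT body: taken
SUB R2, 5 → R2=(-2)-5=-7
ADD R0, 6 → R0=6+6=12
SUB R4, 1 → R4=7-1=6
CMP R4, 2  (cmp 6,2)
JGT body: taken
SUB R2, 5 → R2=(-7)-5=-12
ADD R0, 6 → R0=12+6=18
SUB R4, 1 → R4=6-1=5
CMP R4, 2  (cmp 5,2)
JGT body: taken
SUB R2, 5 → R2=(-12)-5=-17
ADD R0, 6 → R0=18+6=24
SUB R4, 1 → R4=5-1=4
CMP R4, 2  (cmp 4,2)
JGT body: taken
SUB R2, 5 → R2=(-17)-5=-22
ADD R0, 6 → R0=24+6=30
SUB R4, 1 → R4=4-1=3
CMP R4, 2  (cmp 3,2)
JGT body: taken
SUB R2, 5 → R2=(-22)-5=-27
ADD R0, 6 → R0=30+6=36
SUB R4, 1 → R4=3-1=2
CMP R4, 2  (cmp 2,2)
JGT body: not taken
MUL R2, R0 → R2=(-27)*36=-972
halt.
Total executed instructions: 35.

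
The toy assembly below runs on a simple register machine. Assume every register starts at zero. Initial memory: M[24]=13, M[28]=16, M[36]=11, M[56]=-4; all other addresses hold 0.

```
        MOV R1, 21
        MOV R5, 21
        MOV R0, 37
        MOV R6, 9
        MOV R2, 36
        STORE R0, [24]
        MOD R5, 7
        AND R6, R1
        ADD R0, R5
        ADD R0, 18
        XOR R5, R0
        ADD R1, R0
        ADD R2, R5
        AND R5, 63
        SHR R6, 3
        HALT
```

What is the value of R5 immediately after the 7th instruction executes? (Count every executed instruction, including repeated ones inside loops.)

0

MOV R1, 21 → R1=21
MOV R5, 21 → R5=21
MOV R0, 37 → R0=37
MOV R6, 9 → R6=9
MOV R2, 36 → R2=36
STORE R0, [24] → M[24]=37
MOD R5, 7 → R5=21%7=0
After step 7: R5 = 0.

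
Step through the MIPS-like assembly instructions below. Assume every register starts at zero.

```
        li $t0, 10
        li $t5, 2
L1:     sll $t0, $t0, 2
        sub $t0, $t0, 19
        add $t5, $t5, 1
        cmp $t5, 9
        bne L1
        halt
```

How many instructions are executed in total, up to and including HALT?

li $t0, 10 → $t0=10
li $t5, 2 → $t5=2
sll $t0, $t0, 2 → $t0=10<<2=40
sub $t0, $t0, 19 → $t0=40-19=21
add $t5, $t5, 1 → $t5=2+1=3
cmp $t5, 9  (cmp 3,9)
bne L1: taken
sll $t0, $t0, 2 → $t0=21<<2=84
sub $t0, $t0, 19 → $t0=84-19=65
add $t5, $t5, 1 → $t5=3+1=4
cmp $t5, 9  (cmp 4,9)
bne L1: taken
sll $t0, $t0, 2 → $t0=65<<2=260
sub $t0, $t0, 19 → $t0=260-19=241
add $t5, $t5, 1 → $t5=4+1=5
cmp $t5, 9  (cmp 5,9)
bne L1: taken
sll $t0, $t0, 2 → $t0=241<<2=964
sub $t0, $t0, 19 → $t0=964-19=945
add $t5, $t5, 1 → $t5=5+1=6
cmp $t5, 9  (cmp 6,9)
bne L1: taken
sll $t0, $t0, 2 → $t0=945<<2=3780
sub $t0, $t0, 19 → $t0=3780-19=3761
add $t5, $t5, 1 → $t5=6+1=7
cmp $t5, 9  (cmp 7,9)
bne L1: taken
sll $t0, $t0, 2 → $t0=3761<<2=15044
sub $t0, $t0, 19 → $t0=15044-19=15025
add $t5, $t5, 1 → $t5=7+1=8
cmp $t5, 9  (cmp 8,9)
bne L1: taken
sll $t0, $t0, 2 → $t0=15025<<2=60100
sub $t0, $t0, 19 → $t0=60100-19=60081
add $t5, $t5, 1 → $t5=8+1=9
cmp $t5, 9  (cmp 9,9)
bne L1: not taken
halt.
Total executed instructions: 38.

38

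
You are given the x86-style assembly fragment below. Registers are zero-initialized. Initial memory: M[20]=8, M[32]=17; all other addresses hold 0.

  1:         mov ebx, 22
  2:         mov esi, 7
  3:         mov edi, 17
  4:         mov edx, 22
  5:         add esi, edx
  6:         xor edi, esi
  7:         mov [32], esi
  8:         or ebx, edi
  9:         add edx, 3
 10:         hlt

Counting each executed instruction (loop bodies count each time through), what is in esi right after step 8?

mov ebx, 22 → ebx=22
mov esi, 7 → esi=7
mov edi, 17 → edi=17
mov edx, 22 → edx=22
add esi, edx → esi=7+22=29
xor edi, esi → edi=17^29=12
mov [32], esi → M[32]=29
or ebx, edi → ebx=22|12=30
After step 8: esi = 29.

29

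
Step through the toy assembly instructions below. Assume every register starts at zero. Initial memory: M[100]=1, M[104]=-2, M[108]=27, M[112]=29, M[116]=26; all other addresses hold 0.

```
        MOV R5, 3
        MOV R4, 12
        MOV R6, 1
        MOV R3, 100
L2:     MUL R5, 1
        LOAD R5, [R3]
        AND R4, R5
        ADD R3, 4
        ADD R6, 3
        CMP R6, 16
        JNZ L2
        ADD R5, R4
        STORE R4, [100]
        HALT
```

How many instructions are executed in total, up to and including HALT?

MOV R5, 3 → R5=3
MOV R4, 12 → R4=12
MOV R6, 1 → R6=1
MOV R3, 100 → R3=100
MUL R5, 1 → R5=3*1=3
LOAD R5, [R3] → R5=M[100]=1
AND R4, R5 → R4=12&1=0
ADD R3, 4 → R3=100+4=104
ADD R6, 3 → R6=1+3=4
CMP R6, 16  (cmp 4,16)
JNZ L2: taken
MUL R5, 1 → R5=1*1=1
LOAD R5, [R3] → R5=M[104]=-2
AND R4, R5 → R4=0&(-2)=0
ADD R3, 4 → R3=104+4=108
ADD R6, 3 → R6=4+3=7
CMP R6, 16  (cmp 7,16)
JNZ L2: taken
MUL R5, 1 → R5=(-2)*1=-2
LOAD R5, [R3] → R5=M[108]=27
AND R4, R5 → R4=0&27=0
ADD R3, 4 → R3=108+4=112
ADD R6, 3 → R6=7+3=10
CMP R6, 16  (cmp 10,16)
JNZ L2: taken
MUL R5, 1 → R5=27*1=27
LOAD R5, [R3] → R5=M[112]=29
AND R4, R5 → R4=0&29=0
ADD R3, 4 → R3=112+4=116
ADD R6, 3 → R6=10+3=13
CMP R6, 16  (cmp 13,16)
JNZ L2: taken
MUL R5, 1 → R5=29*1=29
LOAD R5, [R3] → R5=M[116]=26
AND R4, R5 → R4=0&26=0
ADD R3, 4 → R3=116+4=120
ADD R6, 3 → R6=13+3=16
CMP R6, 16  (cmp 16,16)
JNZ L2: not taken
ADD R5, R4 → R5=26+0=26
STORE R4, [100] → M[100]=0
halt.
Total executed instructions: 42.

42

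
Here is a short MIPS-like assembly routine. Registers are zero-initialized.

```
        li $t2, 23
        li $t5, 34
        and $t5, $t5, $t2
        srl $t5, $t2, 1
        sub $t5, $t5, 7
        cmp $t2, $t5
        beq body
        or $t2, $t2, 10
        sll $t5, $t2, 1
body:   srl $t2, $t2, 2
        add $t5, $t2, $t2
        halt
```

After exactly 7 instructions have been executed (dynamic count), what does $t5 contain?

li $t2, 23 → $t2=23
li $t5, 34 → $t5=34
and $t5, $t5, $t2 → $t5=34&23=2
srl $t5, $t2, 1 → $t5=23>>1=11
sub $t5, $t5, 7 → $t5=11-7=4
cmp $t2, $t5  (cmp 23,4)
beq body: not taken
After step 7: $t5 = 4.

4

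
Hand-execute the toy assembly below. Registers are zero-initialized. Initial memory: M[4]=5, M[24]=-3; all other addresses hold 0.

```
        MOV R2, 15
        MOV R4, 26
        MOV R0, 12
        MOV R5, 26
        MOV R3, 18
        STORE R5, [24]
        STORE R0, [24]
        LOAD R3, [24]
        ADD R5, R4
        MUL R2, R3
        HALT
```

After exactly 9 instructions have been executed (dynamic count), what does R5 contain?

52

MOV R2, 15 → R2=15
MOV R4, 26 → R4=26
MOV R0, 12 → R0=12
MOV R5, 26 → R5=26
MOV R3, 18 → R3=18
STORE R5, [24] → M[24]=26
STORE R0, [24] → M[24]=12
LOAD R3, [24] → R3=M[24]=12
ADD R5, R4 → R5=26+26=52
After step 9: R5 = 52.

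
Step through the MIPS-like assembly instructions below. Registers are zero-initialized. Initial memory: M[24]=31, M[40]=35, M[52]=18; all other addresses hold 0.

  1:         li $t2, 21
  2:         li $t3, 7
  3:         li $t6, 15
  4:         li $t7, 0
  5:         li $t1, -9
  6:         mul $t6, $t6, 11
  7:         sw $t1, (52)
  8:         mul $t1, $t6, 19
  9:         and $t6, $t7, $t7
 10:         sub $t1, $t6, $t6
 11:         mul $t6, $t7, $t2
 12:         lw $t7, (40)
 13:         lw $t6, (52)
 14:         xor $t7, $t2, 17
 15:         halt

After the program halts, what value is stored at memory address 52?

$t2=21
$t3=7
$t6=15
$t7=0
$t1=-9
$t6=15*11=165
sw $t1, (52) → M[52]=-9
$t1=165*19=3135
$t6=0&0=0
$t1=0-0=0
$t6=0*21=0
$t7=M[40]=35
$t6=M[52]=-9
$t7=21^17=4
halt.

-9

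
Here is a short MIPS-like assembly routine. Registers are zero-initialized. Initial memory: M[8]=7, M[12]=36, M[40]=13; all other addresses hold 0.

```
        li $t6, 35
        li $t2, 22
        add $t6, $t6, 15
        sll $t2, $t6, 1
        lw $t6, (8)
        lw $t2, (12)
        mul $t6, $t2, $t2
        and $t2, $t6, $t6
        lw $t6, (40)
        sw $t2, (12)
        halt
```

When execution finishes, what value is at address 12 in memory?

after li $t6, 35: $t6=35
after li $t2, 22: $t2=22
after add $t6, $t6, 15: $t6=35+15=50
after sll $t2, $t6, 1: $t2=50<<1=100
after lw $t6, (8): $t6=M[8]=7
after lw $t2, (12): $t2=M[12]=36
after mul $t6, $t2, $t2: $t6=36*36=1296
after and $t2, $t6, $t6: $t2=1296&1296=1296
after lw $t6, (40): $t6=M[40]=13
sw $t2, (12) → M[12]=1296
halt.

1296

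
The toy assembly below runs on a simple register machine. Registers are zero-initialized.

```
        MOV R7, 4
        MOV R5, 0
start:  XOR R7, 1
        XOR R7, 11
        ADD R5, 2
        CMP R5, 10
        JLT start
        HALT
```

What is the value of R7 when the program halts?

14

R7=4
R5=0
R7=4^1=5
R7=5^11=14
R5=0+2=2
CMP R5, 10  (cmp 2,10)
JLT start: taken
R7=14^1=15
R7=15^11=4
R5=2+2=4
CMP R5, 10  (cmp 4,10)
JLT start: taken
R7=4^1=5
R7=5^11=14
R5=4+2=6
CMP R5, 10  (cmp 6,10)
JLT start: taken
R7=14^1=15
R7=15^11=4
R5=6+2=8
CMP R5, 10  (cmp 8,10)
JLT start: taken
R7=4^1=5
R7=5^11=14
R5=8+2=10
CMP R5, 10  (cmp 10,10)
JLT start: not taken
halt.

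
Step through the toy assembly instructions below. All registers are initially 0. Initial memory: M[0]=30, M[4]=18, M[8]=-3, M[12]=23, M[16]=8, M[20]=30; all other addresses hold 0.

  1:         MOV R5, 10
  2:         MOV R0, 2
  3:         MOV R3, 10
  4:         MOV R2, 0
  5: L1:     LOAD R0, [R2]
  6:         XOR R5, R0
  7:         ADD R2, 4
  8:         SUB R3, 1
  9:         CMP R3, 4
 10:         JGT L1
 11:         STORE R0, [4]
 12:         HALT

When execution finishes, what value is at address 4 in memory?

MOV R5, 10 → R5=10
MOV R0, 2 → R0=2
MOV R3, 10 → R3=10
MOV R2, 0 → R2=0
LOAD R0, [R2] → R0=M[0]=30
XOR R5, R0 → R5=10^30=20
ADD R2, 4 → R2=0+4=4
SUB R3, 1 → R3=10-1=9
CMP R3, 4  (cmp 9,4)
JGT L1: taken
LOAD R0, [R2] → R0=M[4]=18
XOR R5, R0 → R5=20^18=6
ADD R2, 4 → R2=4+4=8
SUB R3, 1 → R3=9-1=8
CMP R3, 4  (cmp 8,4)
JGT L1: taken
LOAD R0, [R2] → R0=M[8]=-3
XOR R5, R0 → R5=6^(-3)=-5
ADD R2, 4 → R2=8+4=12
SUB R3, 1 → R3=8-1=7
CMP R3, 4  (cmp 7,4)
JGT L1: taken
LOAD R0, [R2] → R0=M[12]=23
XOR R5, R0 → R5=(-5)^23=-20
ADD R2, 4 → R2=12+4=16
SUB R3, 1 → R3=7-1=6
CMP R3, 4  (cmp 6,4)
JGT L1: taken
LOAD R0, [R2] → R0=M[16]=8
XOR R5, R0 → R5=(-20)^8=-28
ADD R2, 4 → R2=16+4=20
SUB R3, 1 → R3=6-1=5
CMP R3, 4  (cmp 5,4)
JGT L1: taken
LOAD R0, [R2] → R0=M[20]=30
XOR R5, R0 → R5=(-28)^30=-6
ADD R2, 4 → R2=20+4=24
SUB R3, 1 → R3=5-1=4
CMP R3, 4  (cmp 4,4)
JGT L1: not taken
STORE R0, [4] → M[4]=30
halt.

30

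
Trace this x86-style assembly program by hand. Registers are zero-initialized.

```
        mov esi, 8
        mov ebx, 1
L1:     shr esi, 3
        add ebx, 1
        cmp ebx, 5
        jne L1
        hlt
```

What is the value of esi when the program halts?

esi=8
ebx=1
esi=8>>3=1
ebx=1+1=2
cmp ebx, 5  (cmp 2,5)
jne L1: taken
esi=1>>3=0
ebx=2+1=3
cmp ebx, 5  (cmp 3,5)
jne L1: taken
esi=0>>3=0
ebx=3+1=4
cmp ebx, 5  (cmp 4,5)
jne L1: taken
esi=0>>3=0
ebx=4+1=5
cmp ebx, 5  (cmp 5,5)
jne L1: not taken
halt.

0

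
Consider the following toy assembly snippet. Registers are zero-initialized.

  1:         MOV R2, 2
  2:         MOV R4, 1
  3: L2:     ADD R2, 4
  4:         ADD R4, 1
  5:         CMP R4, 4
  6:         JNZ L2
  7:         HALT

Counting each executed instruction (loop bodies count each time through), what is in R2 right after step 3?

6

R2=2
R4=1
R2=2+4=6
After step 3: R2 = 6.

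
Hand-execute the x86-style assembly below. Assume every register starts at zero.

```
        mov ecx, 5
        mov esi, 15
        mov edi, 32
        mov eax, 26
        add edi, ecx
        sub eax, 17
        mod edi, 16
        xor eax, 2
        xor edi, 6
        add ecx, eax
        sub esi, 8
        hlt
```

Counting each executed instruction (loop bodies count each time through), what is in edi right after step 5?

mov ecx, 5 → ecx=5
mov esi, 15 → esi=15
mov edi, 32 → edi=32
mov eax, 26 → eax=26
add edi, ecx → edi=32+5=37
After step 5: edi = 37.

37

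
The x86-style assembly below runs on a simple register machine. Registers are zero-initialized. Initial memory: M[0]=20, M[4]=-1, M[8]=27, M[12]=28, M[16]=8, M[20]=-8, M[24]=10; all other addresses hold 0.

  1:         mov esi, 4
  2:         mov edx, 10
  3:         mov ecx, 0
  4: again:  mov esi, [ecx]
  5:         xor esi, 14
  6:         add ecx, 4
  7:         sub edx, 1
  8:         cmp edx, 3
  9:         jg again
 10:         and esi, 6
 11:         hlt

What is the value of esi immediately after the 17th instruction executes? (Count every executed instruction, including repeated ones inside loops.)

esi=4
edx=10
ecx=0
esi=M[0]=20
esi=20^14=26
ecx=0+4=4
edx=10-1=9
cmp edx, 3  (cmp 9,3)
jg again: taken
esi=M[4]=-1
esi=(-1)^14=-15
ecx=4+4=8
edx=9-1=8
cmp edx, 3  (cmp 8,3)
jg again: taken
esi=M[8]=27
esi=27^14=21
After step 17: esi = 21.

21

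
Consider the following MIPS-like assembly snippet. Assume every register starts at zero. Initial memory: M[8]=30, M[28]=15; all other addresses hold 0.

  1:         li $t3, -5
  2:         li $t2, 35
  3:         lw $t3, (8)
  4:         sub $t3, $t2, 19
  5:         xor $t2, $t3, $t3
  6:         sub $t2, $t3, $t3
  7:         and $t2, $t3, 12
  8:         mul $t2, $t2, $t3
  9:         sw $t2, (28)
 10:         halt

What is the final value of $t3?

$t3=-5
$t2=35
$t3=M[8]=30
$t3=35-19=16
$t2=16^16=0
$t2=16-16=0
$t2=16&12=0
$t2=0*16=0
sw $t2, (28) → M[28]=0
halt.

16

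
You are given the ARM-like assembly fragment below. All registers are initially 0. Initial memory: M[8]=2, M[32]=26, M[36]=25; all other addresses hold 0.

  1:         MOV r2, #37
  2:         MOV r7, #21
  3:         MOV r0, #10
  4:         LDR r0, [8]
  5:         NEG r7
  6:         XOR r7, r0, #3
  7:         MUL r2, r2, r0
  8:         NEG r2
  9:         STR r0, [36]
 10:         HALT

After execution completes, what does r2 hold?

-74

after MOV r2, #37: r2=37
after MOV r7, #21: r7=21
after MOV r0, #10: r0=10
after LDR r0, [8]: r0=M[8]=2
after NEG r7: r7=-(21)=-21
after XOR r7, r0, #3: r7=2^3=1
after MUL r2, r2, r0: r2=37*2=74
after NEG r2: r2=-(74)=-74
STR r0, [36] → M[36]=2
halt.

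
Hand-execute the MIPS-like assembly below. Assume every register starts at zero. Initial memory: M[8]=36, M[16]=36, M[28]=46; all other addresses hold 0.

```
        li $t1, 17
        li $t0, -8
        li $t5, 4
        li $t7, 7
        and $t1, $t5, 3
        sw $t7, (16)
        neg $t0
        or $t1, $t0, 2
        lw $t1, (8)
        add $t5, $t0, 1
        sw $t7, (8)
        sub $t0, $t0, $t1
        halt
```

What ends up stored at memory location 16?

li $t1, 17 → $t1=17
li $t0, -8 → $t0=-8
li $t5, 4 → $t5=4
li $t7, 7 → $t7=7
and $t1, $t5, 3 → $t1=4&3=0
sw $t7, (16) → M[16]=7
neg $t0 → $t0=-(-8)=8
or $t1, $t0, 2 → $t1=8|2=10
lw $t1, (8) → $t1=M[8]=36
add $t5, $t0, 1 → $t5=8+1=9
sw $t7, (8) → M[8]=7
sub $t0, $t0, $t1 → $t0=8-36=-28
halt.

7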